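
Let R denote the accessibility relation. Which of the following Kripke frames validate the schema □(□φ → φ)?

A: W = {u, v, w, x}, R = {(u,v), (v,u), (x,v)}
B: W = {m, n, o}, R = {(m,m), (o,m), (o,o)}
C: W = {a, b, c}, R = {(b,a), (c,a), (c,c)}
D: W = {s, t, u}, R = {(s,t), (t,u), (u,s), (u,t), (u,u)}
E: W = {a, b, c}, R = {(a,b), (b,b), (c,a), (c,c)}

B

The schema corresponds to shift-reflexivity: ∀x ∀y (Rxy → Ryy).
A: fails — Ruv but not Rvv.
B: satisfies the condition.
C: fails — Rca but not Raa.
D: fails — Rut but not Rtt.
E: fails — Rca but not Raa.
Valid on: B.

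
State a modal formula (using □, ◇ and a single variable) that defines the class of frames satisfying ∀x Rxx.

This is reflexivity; the standard corresponding axiom is T: □s → s.

□s → s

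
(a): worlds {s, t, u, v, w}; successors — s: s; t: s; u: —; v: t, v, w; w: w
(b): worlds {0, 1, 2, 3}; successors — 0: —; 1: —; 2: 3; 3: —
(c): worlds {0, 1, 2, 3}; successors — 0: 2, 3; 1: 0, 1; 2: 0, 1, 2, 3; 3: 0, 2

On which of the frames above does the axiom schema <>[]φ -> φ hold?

none

The schema corresponds to symmetry: forall x forall y (Rxy -> Ryx).
(a): fails — Rvw but not Rwv.
(b): fails — R23 but not R32.
(c): fails — R10 but not R01.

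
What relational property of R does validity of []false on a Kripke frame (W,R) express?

Emptiness of R

□⊥ is valid iff no world has any successor (otherwise □⊥ fails at any world with one).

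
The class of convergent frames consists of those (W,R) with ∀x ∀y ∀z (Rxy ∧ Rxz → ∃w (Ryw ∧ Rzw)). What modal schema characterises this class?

◇□q → □◇q

A defining formula is ◇□q → □◇q (the .2 axiom).
Suppose ◇□q→□◇q is valid. Take Rxy, Rxz and set V(q)={w : Ryw}. Then □q at y so ◇□q at x, so □◇q at x, so ◇q at z, giving w with Rzw and Ryw.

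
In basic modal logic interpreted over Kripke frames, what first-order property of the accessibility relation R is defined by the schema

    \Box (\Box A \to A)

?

shift-reflexivity

Suppose □(□A→A) is valid. Take Rxy and set V(A)={w : Ryw}. Then at y, □A holds; since □(□A→A) at x, □A→A at y, so A at y, i.e. Ryy.
Conversely, on a frame with shift-reflexivity the schema holds at every world under every valuation.
So the correspondent is shift-reflexivity.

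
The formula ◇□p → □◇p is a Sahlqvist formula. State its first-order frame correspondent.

convergence

This is the .2 axiom.
It corresponds to convergence: ∀x ∀y ∀z (Rxy ∧ Rxz → ∃w (Ryw ∧ Rzw)).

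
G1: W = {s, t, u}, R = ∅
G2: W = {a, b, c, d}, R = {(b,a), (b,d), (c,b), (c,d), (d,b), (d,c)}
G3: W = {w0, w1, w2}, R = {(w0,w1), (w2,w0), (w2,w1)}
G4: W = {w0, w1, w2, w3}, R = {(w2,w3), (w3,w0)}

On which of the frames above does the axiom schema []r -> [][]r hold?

This is the axiom for transitivity; its first-order frame correspondent is forall x forall y forall z (Rxy & Ryz -> Rxz).
G1: satisfies the condition.
G2: fails — Rcd and Rdc but not Rcc.
G3: satisfies the condition.
G4: fails — Rw2w3 and Rw3w0 but not Rw2w0.

G1, G3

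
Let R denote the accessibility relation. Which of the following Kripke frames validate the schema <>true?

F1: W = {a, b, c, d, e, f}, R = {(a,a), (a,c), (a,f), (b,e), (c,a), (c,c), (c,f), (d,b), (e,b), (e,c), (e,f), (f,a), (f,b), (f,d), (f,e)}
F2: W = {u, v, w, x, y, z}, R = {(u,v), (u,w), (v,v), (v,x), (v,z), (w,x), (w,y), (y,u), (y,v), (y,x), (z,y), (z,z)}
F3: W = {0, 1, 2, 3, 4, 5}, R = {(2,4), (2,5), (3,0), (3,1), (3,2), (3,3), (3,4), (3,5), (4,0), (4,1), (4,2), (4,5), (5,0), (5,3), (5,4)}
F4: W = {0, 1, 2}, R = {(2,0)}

F1

The schema corresponds to seriality: forall x exists y Rxy.
F1: condition met.
F2: fails — world x has no successor.
F3: fails — world 0 has no successor.
F4: fails — world 0 has no successor.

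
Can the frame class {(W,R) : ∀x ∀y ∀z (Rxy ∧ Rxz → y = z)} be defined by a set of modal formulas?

Yes: it is partial functionality, defined by the CD schema ◇p → □p.
Suppose ◇p→□p is valid. Take Rxy, Rxz and set V(p)={y}. Then ◇p at x, so □p at x, so p at z, i.e. z=y.

Definable; ◇p → □p defines it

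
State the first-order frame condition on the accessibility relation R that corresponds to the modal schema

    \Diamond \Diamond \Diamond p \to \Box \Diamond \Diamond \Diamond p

\forall x \forall y \forall z ((x R^3 y \wedge xRz) \to \exists w (y = w \wedge z R^3 w))

This is a Sahlqvist (Geach-type) schema ◇^3□^0p → □^1◇^3p.
First-order correspondent: \forall x \forall y \forall z ((x R^3 y \wedge xRz) \to \exists w (y = w \wedge z R^3 w)).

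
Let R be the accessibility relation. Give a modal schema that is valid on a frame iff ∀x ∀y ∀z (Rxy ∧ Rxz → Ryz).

This is the Euclidean property; the standard corresponding axiom is 5: ◇r → □◇r.

◇r → □◇r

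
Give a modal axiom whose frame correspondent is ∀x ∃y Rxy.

□s → ◇s

The condition is seriality. The D schema □s → ◇s defines it.
Suppose □s→◇s is valid. At any x set V(s)=W. Then □s at x, so ◇s at x, so x has a successor.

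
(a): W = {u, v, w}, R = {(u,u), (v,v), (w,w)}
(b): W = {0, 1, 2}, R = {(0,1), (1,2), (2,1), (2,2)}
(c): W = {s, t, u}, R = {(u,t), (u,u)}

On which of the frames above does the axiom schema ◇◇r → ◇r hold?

This is the axiom for transitivity; its first-order frame correspondent is ∀x ∀y ∀z (Rxy ∧ Ryz → Rxz).
(a): satisfies the condition.
(b): fails — R12 and R21 but not R11.
(c): satisfies the condition.

(a), (c)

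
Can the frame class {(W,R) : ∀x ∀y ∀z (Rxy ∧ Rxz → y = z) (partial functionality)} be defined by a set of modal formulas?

Yes: it is partial functionality, defined by the CD schema ◇q → □q.

Yes, by ◇q → □q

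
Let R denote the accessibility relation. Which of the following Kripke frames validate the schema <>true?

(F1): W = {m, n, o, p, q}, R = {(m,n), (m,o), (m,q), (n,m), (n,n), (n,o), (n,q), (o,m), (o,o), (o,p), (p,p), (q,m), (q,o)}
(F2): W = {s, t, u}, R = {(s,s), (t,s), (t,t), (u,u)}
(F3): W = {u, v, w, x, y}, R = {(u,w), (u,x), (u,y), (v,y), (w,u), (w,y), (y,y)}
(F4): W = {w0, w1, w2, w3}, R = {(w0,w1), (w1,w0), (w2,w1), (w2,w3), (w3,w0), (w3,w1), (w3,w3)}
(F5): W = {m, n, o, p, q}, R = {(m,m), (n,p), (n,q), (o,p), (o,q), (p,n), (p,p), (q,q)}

The schema corresponds to seriality: forall x exists y Rxy.
(F1): satisfies the condition.
(F2): satisfies the condition.
(F3): fails — world x has no successor.
(F4): satisfies the condition.
(F5): satisfies the condition.

(F1), (F2), (F4), (F5)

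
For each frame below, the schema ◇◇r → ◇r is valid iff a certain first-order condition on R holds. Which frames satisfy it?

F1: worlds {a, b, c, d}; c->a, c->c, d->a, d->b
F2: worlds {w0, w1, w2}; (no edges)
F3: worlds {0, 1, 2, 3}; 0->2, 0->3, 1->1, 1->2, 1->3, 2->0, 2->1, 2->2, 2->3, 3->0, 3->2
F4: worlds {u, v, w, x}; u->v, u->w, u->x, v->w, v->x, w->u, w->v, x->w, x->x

The schema corresponds to transitivity: ∀x ∀y ∀z (Rxy ∧ Ryz → Rxz).
F1: condition met.
F2: condition met.
F3: fails — R32 and R23 but not R33.
F4: fails — Rxw and Rwu but not Rxu.
Valid on: F1, F2.

F1, F2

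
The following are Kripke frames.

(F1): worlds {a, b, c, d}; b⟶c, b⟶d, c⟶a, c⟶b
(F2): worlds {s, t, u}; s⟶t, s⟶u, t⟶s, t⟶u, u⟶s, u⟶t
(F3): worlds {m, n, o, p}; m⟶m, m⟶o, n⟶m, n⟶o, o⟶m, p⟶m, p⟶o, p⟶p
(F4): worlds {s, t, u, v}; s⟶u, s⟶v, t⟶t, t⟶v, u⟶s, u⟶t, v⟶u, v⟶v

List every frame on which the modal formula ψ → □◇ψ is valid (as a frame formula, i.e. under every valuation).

(F2)

This is the axiom for symmetry; its first-order frame correspondent is ∀x ∀y (Rxy → Ryx).
(F1): fails — Rca but not Rac.
(F2): holds.
(F3): fails — Rpm but not Rmp.
(F4): fails — Rtv but not Rvt.
Valid on: (F2).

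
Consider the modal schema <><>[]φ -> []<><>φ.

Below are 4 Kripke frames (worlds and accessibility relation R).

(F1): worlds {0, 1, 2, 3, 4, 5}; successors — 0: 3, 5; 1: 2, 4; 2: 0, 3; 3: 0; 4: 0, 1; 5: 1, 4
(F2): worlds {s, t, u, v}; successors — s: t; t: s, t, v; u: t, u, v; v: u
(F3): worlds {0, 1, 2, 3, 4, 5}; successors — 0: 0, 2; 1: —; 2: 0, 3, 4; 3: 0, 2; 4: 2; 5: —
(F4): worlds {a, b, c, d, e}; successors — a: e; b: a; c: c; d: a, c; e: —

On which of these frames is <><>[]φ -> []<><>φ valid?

(F3)

Frame correspondent (Sahlqvist): forall x forall y forall z ((x R^2 y & xRz) -> exists w (yRw & z R^2 w)) — i.e. a generalized confluence (Geach) condition.
(F1): fails — 0R²0, 0R5 but no w with 0Rw and 5R²w.
(F2): fails — tR²v, tRs but no w with vRw and sR²w.
(F3): satisfies the condition.
(F4): fails — bR²e, bRa but no w with eRw and aR²w.
Valid on: (F3).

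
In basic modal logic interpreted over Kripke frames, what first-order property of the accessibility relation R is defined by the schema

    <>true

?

Seriality

This schema is equivalent to the D axiom □q → ◇q.
Its frame correspondent is seriality — forall x exists y Rxy.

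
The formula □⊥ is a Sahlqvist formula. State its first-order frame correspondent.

emptiness of R: ∀x ∀y ¬Rxy

□⊥ is valid iff no world has any successor (otherwise □⊥ fails at any world with one).
Conversely, any frame satisfying ∀x ∀y ¬Rxy validates the schema.
Frame condition: ∀x ∀y ¬Rxy.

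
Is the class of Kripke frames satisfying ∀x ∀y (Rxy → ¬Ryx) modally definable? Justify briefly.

If a class were modally definable it would be closed under surjective bounded morphisms (Goldblatt–Thomason).
The 3-cycle (worlds a,b,c with a→b→c→a) is asymmetric. Mapping every world to a single reflexive point • is a surjective bounded morphism, and the reflexive point is not asymmetric (R•• but asymmetry requires ¬R••).
So the class is not modally definable.

Not definable by any modal formula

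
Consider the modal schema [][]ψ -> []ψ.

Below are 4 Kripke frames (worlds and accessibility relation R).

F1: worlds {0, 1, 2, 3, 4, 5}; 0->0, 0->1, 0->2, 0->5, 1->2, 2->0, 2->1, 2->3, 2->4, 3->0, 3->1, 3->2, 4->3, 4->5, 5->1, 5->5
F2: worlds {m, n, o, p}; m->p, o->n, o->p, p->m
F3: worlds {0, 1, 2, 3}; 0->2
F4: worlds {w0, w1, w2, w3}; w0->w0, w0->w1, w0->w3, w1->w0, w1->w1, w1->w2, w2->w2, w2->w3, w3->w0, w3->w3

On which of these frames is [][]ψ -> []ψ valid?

The schema corresponds to density: forall x forall y (Rxy -> exists z (Rxz & Rzy)).
F1: fails — R12 but no z with R1z and Rz2.
F2: fails — Ron but no z with Roz and Rzn.
F3: fails — R02 but no z with R0z and Rz2.
F4: satisfies the condition.

F4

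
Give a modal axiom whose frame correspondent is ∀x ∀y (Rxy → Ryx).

ψ → □◇ψ

This is symmetry; the standard corresponding axiom is B: ψ → □◇ψ.
Suppose ψ→□◇ψ is valid. Take Rxy and set V(ψ)={x}. Then ψ at x, so □◇ψ at x, so ◇ψ at y, so some z with Ryz has ψ; z=x, i.e. Ryx.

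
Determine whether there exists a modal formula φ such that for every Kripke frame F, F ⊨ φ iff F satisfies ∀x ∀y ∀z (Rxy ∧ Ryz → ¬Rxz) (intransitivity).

Modal frame validity is preserved under surjective bounded morphisms.
The 7-cycle (worlds s,t,u,v,w,x,y with s→t→u→v→w→x→y→s) is intransitive. Mapping every world to a single reflexive point • is a surjective bounded morphism; the reflexive point is not intransitive (R••∧R•• but R••).
Hence intransitivity is not modally definable.

Not modally definable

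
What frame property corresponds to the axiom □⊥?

□⊥ is valid iff no world has any successor (otherwise □⊥ fails at any world with one).
The converse is a direct semantic check.
So the correspondent is emptiness of R.

Emptiness of R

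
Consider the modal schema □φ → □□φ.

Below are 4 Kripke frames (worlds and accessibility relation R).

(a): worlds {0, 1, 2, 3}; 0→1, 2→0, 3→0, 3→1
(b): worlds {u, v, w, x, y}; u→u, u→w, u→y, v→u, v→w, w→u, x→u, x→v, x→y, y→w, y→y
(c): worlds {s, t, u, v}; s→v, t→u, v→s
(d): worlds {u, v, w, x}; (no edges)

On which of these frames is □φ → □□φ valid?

The schema corresponds to transitivity: ∀x ∀y ∀z (Rxy ∧ Ryz → Rxz).
(a): fails — R20 and R01 but not R21.
(b): fails — Rwu and Ruw but not Rww.
(c): fails — Rsv and Rvs but not Rss.
(d): ✓.

(d)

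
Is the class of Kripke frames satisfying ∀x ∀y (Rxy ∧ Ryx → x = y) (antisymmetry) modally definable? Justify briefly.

Any modally definable frame class is closed under surjective bounded morphisms.
The 8-cycle (worlds a,b,c,d,e,f,g,h with a→b→c→d→e→f→g→h→a) is antisymmetric. Sending even-indexed worlds to • and odd-indexed worlds to ∘ is a surjective bounded morphism onto the two-world frame with •↔∘, which is not antisymmetric.
So the class is not modally definable.

Not definable by any modal formula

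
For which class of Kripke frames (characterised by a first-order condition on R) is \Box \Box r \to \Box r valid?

Suppose □□r→□r is valid. Take Rxy and set V(r)={w : xR²w}. Then □□r at x, so □r at x, so r at y, i.e. ∃z(Rxz∧Rzy).
Conversely, any frame satisfying \forall x \forall y (Rxy \to \exists z (Rxz \wedge Rzy)) validates the schema.
So the correspondent is density.

Density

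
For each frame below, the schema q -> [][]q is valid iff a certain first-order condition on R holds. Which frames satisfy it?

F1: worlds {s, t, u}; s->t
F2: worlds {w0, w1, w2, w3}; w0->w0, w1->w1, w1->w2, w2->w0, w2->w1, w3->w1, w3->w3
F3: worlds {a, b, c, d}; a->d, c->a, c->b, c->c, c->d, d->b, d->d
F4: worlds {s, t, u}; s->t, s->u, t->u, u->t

The schema corresponds to a generalized confluence (Geach) condition: forall x forall z (x R^2 z -> exists w (x = w & z = w)).
F1: holds.
F2: fails — w1R²w0 but w1 ≠ w0.
F3: fails — aR²b but a ≠ b.
F4: fails — sR²t but s ≠ t.

F1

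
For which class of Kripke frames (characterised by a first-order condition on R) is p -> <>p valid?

Equivalently (dual form): □p → p.
Suppose □p→p is valid. At any x set V(p)={w : Rxw}. Then □p holds at x, so p holds at x, i.e. Rxx.
Conversely, any frame satisfying forall x Rxx validates the schema.
So the correspondent is reflexivity.

reflexivity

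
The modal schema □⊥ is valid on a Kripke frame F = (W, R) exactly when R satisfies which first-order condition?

This schema is the Ver axiom.
Its frame correspondent is emptiness of R — ∀x ∀y ¬Rxy.

emptiness of R: ∀x ∀y ¬Rxy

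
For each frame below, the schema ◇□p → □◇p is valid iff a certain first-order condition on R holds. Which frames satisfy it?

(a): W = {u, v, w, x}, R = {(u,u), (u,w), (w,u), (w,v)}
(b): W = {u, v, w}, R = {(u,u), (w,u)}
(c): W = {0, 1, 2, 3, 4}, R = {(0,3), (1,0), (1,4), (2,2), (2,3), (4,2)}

(b)

The schema corresponds to convergence: ∀x ∀y ∀z (Rxy ∧ Rxz → ∃w (Ryw ∧ Rzw)).
(a): fails — Rwu and Rwv but u and v have no common successor.
(b): ✓.
(c): fails — R03 and R03 but 3 and 3 have no common successor.
Valid on: (b).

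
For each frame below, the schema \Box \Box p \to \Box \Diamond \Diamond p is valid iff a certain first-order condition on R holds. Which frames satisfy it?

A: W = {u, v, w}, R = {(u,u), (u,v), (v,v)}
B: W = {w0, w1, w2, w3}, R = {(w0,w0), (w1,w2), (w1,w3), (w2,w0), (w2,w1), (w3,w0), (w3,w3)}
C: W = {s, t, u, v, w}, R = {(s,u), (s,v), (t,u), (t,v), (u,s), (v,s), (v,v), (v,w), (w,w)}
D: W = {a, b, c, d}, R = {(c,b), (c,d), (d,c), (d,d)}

A, B, C

This is the axiom for a generalized confluence (Geach) condition; its first-order frame correspondent is \forall x \forall z (xRz \to \exists w (x R^2 w \wedge z R^2 w)).
A: satisfies the condition.
B: satisfies the condition.
C: satisfies the condition.
D: fails — cRb but no w with cR²w and bR²w.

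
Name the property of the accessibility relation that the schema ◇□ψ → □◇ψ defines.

Suppose ◇□ψ→□◇ψ is valid. Take Rxy, Rxz and set V(ψ)={w : Ryw}. Then □ψ at y so ◇□ψ at x, so □◇ψ at x, so ◇ψ at z, giving w with Rzw and Ryw.
Conversely, any frame satisfying ∀x ∀y ∀z (Rxy ∧ Rxz → ∃w (Ryw ∧ Rzw)) validates the schema.
So the correspondent is convergence.

convergence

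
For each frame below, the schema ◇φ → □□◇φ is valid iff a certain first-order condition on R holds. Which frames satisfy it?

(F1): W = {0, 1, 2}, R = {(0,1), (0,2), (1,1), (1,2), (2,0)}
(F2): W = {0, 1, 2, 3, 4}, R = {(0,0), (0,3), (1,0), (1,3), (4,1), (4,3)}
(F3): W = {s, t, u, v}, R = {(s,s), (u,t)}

This is the axiom for a generalized confluence (Geach) condition; its first-order frame correspondent is ∀x ∀y ∀z ((xRy ∧ xR²z) → ∃w (y = w ∧ zRw)).
(F1): fails — 0R1, 0R²2 but no w with 1=w and 2Rw.
(F2): fails — 0R0, 0R²3 but no w with 0=w and 3Rw.
(F3): satisfies the condition.
Valid on: (F3).

(F3)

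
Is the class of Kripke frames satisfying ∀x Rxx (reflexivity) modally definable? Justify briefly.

This is a Sahlqvist condition; the T axiom □p → p defines it.

Definable; □p → p defines it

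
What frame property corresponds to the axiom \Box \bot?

This is the Ver axiom.
Its frame correspondent is emptiness of R — \forall x \forall y \neg Rxy.

emptiness of R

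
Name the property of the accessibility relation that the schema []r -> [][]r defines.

Suppose □r→□□r is valid. Take Rxy, Ryz and set V(r)={w : Rxw}. Then □r at x, so □□r at x, so □r at y, so r at z, i.e. Rxz.

transitivity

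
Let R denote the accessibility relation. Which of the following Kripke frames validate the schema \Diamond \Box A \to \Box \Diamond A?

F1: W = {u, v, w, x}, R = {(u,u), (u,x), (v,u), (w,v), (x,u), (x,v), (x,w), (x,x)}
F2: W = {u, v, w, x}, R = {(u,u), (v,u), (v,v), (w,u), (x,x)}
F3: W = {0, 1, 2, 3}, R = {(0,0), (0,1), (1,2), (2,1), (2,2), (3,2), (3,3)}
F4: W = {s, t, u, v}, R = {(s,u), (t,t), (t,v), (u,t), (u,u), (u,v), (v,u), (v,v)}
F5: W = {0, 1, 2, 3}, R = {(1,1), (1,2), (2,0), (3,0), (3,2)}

F2, F4

This is the axiom for convergence; its first-order frame correspondent is \forall x \forall y \forall z (Rxy \wedge Rxz \to \exists w (Ryw \wedge Rzw)).
F1: fails — Rxw and Rxu but w and u have no common successor.
F2: condition met.
F3: fails — R00 and R01 but 0 and 1 have no common successor.
F4: condition met.
F5: fails — R12 and R11 but 2 and 1 have no common successor.
Valid on: F2, F4.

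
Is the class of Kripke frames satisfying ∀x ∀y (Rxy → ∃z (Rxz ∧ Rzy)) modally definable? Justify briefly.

Yes: it is density, defined by the C4 schema □□q → □q.
Suppose □□q→□q is valid. Take Rxy and set V(q)={w : xR²w}. Then □□q at x, so □q at x, so q at y, i.e. ∃z(Rxz∧Rzy).

Yes, by □□q → □q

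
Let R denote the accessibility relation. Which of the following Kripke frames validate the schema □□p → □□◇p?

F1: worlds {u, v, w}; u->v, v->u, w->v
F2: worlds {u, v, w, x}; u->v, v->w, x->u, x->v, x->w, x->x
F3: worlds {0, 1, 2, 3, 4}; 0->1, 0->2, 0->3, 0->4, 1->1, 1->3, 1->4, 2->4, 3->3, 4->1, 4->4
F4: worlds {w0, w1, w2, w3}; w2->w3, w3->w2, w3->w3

F3, F4

The schema corresponds to a generalized confluence (Geach) condition: ∀x ∀z (xR²z → ∃w (xR²w ∧ zRw)).
F1: fails — uR²u but no t with uR²t and uRt.
F2: fails — uR²w but no t with uR²t and wRt.
F3: holds.
F4: holds.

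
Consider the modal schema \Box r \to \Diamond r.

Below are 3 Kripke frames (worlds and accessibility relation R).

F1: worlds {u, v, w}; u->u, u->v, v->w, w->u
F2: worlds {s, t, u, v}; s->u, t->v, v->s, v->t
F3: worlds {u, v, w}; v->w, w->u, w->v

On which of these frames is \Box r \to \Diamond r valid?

This is the axiom for seriality; its first-order frame correspondent is \forall x \exists y Rxy.
F1: ✓.
F2: fails — world u has no successor.
F3: fails — world u has no successor.
Valid on: F1.

F1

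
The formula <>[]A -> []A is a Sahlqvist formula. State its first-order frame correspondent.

This schema is equivalent to the 5 axiom ◇A → □◇A.
Its frame correspondent is the Euclidean property — forall x forall y forall z (Rxy & Rxz -> Ryz).

The Euclidean property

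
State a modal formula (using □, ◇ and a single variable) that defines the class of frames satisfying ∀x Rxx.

A defining formula is □ψ → ψ (the T axiom).

□ψ → ψ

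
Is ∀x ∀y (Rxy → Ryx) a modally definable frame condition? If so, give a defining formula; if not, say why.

Yes, by p → □◇p

The condition is symmetry. A defining modal formula is p → □◇p.
Suppose p→□◇p is valid. Take Rxy and set V(p)={x}. Then p at x, so □◇p at x, so ◇p at y, so some z with Ryz has p; z=x, i.e. Ryx.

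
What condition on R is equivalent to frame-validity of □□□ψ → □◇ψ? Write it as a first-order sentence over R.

This is a Sahlqvist (Geach-type) schema ◇^0□^3ψ → □^1◇^1ψ.
Minimal-valuation argument: fix x; take any y with xR^0y and any z with xR^1z. Set V(ψ) to the set of worlds R-reachable from y in exactly 3 steps. Then □^3ψ holds at y, so the antecedent holds at x; validity forces ◇^1ψ at z, giving a w with zR^1w and yR^3w.
First-order correspondent: ∀x ∀z (xRz → ∃w (xR³w ∧ zRw)).

∀x ∀z (xRz → ∃w (xR³w ∧ zRw))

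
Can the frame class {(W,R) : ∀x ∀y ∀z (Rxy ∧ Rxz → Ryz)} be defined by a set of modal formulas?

Yes: it is the Euclidean property, defined by the 5 schema ◇r → □◇r.
Suppose ◇r→□◇r is valid. Take Rxy, Rxz and set V(r)={y}. Then ◇r at x, so □◇r at x, so ◇r at z, so some w with Rzw has r; w=y, i.e. Rzy. By symmetry of the argument, Ryz.

Definable; ◇r → □◇r defines it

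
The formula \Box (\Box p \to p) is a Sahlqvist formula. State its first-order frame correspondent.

shift-reflexivity: \forall x \forall y (Rxy \to Ryy)

Suppose □(□p→p) is valid. Take Rxy and set V(p)={w : Ryw}. Then at y, □p holds; since □(□p→p) at x, □p→p at y, so p at y, i.e. Ryy.
Conversely, on a frame with shift-reflexivity the schema holds at every world under every valuation.
Frame condition: \forall x \forall y (Rxy \to Ryy).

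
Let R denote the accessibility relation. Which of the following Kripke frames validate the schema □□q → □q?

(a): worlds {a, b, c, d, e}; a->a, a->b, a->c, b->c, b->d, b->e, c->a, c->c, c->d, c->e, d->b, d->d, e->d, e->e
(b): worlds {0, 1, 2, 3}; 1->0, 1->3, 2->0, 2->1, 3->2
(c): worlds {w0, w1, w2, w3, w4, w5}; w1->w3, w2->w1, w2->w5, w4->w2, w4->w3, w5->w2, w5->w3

(a)

The schema corresponds to density: ∀x ∀y (Rxy → ∃z (Rxz ∧ Rzy)).
(a): ✓.
(b): fails — R10 but no z with R1z and Rz0.
(c): fails — Rw5w2 but no z with Rw5z and Rzw2.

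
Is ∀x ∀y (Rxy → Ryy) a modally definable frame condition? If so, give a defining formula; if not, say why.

Definable; □(□p → p) defines it

The condition is shift-reflexivity. A defining modal formula is □(□p → p).
Suppose □(□p→p) is valid. Take Rxy and set V(p)={w : Ryw}. Then at y, □p holds; since □(□p→p) at x, □p→p at y, so p at y, i.e. Ryy.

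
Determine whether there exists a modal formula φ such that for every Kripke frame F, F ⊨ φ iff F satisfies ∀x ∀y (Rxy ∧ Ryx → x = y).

Not definable by any modal formula

If a class were modally definable it would be closed under surjective bounded morphisms (Goldblatt–Thomason).
The 8-cycle (worlds a,b,c,d,e,f,g,h with a→b→c→d→e→f→g→h→a) is antisymmetric. Sending even-indexed worlds to s and odd-indexed worlds to t is a surjective bounded morphism onto the two-world frame with s↔t, which is not antisymmetric.
Hence antisymmetry is not modally definable.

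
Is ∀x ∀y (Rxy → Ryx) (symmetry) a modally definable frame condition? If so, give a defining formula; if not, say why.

Yes: it is symmetry, defined by the B schema q → □◇q.
Suppose q→□◇q is valid. Take Rxy and set V(q)={x}. Then q at x, so □◇q at x, so ◇q at y, so some z with Ryz has q; z=x, i.e. Ryx.

Definable; q → □◇q defines it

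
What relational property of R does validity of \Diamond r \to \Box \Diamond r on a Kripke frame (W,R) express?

the Euclidean property: \forall x \forall y \forall z (Rxy \wedge Rxz \to Ryz)

Suppose ◇r→□◇r is valid. Take Rxy, Rxz and set V(r)={y}. Then ◇r at x, so □◇r at x, so ◇r at z, so some w with Rzw has r; w=y, i.e. Rzy. By symmetry of the argument, Ryz.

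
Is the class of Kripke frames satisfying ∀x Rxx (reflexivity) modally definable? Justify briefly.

This is a Sahlqvist condition; the T axiom □q → q defines it.
Suppose □q→q is valid. At any x set V(q)={w : Rxw}. Then □q holds at x, so q holds at x, i.e. Rxx.

Definable; □q → q defines it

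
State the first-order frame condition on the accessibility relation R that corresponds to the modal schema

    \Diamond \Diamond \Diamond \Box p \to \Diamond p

This is a Sahlqvist (Geach-type) schema ◇^3□^1p → □^0◇^1p.
Minimal-valuation argument: fix x; take any y with xR^3y and any z with xR^0z. Set V(p) to the set of worlds R-reachable from y in exactly 1 step. Then □^1p holds at y, so the antecedent holds at x; validity forces ◇^1p at z, giving a w with zR^1w and yR^1w.
First-order correspondent: \forall x \forall y (x R^3 y \to \exists w (yRw \wedge xRw)).

\forall x \forall y (x R^3 y \to \exists w (yRw \wedge xRw))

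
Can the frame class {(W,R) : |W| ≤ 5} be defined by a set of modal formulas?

Modal frame validity is preserved under disjoint unions.
Any modal formula valid on each of 6 disjoint one-world frames is valid on their disjoint union (validity is preserved under disjoint unions). Each one-world frame has |W|=1≤5, but the union has |W|=6.
Hence having at most 5 worlds is not modally definable.

No — not modally definable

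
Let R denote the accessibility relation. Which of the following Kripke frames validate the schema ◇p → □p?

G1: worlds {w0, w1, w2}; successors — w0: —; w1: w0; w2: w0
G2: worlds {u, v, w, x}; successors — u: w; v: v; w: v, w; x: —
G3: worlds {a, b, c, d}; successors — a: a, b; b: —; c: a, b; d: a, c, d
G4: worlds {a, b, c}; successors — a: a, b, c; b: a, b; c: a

G1

This is the axiom for partial functionality; its first-order frame correspondent is ∀x ∀y ∀z (Rxy ∧ Rxz → y = z).
G1: ✓.
G2: fails — w sees both v and w.
G3: fails — a sees both a and b.
G4: fails — a sees both a and b.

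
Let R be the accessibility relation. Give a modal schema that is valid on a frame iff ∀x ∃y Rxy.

This is seriality; the standard corresponding axiom is D: □ψ → ◇ψ.
Suppose □ψ→◇ψ is valid. At any x set V(ψ)=W. Then □ψ at x, so ◇ψ at x, so x has a successor.

□ψ → ◇ψ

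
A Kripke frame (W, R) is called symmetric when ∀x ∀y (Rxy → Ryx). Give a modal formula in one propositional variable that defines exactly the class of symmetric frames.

ψ → □◇ψ

The condition is symmetry. The B schema ψ → □◇ψ defines it.
Suppose ψ→□◇ψ is valid. Take Rxy and set V(ψ)={x}. Then ψ at x, so □◇ψ at x, so ◇ψ at y, so some z with Ryz has ψ; z=x, i.e. Ryx.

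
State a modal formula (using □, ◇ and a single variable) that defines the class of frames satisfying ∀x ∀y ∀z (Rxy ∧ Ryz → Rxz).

A defining formula is □p → □□p (the 4 axiom).
Suppose □p→□□p is valid. Take Rxy, Ryz and set V(p)={w : Rxw}. Then □p at x, so □□p at x, so □p at y, so p at z, i.e. Rxz.

□p → □□p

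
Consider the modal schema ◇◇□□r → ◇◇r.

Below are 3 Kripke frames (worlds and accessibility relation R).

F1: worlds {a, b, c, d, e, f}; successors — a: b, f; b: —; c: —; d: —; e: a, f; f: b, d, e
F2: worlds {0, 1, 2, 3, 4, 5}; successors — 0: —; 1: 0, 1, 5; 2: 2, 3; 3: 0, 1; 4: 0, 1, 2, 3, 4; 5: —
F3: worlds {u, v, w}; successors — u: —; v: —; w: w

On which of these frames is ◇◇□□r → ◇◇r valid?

The schema corresponds to a generalized confluence (Geach) condition: ∀x ∀y (xR²y → ∃w (yR²w ∧ xR²w)).
F1: fails — aR²b but no w with bR²w and aR²w.
F2: fails — 1R²0 but no w with 0R²w and 1R²w.
F3: satisfies the condition.
Valid on: F3.

F3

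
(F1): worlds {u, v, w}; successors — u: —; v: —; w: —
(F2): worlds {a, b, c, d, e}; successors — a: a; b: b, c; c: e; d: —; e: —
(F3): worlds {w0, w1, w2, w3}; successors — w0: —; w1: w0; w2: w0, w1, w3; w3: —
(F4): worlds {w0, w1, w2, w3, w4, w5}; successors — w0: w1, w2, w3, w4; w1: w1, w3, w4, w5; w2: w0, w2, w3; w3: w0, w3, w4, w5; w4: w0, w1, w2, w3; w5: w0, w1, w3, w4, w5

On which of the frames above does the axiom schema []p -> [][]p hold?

(F1), (F3)

This is the axiom for transitivity; its first-order frame correspondent is forall x forall y forall z (Rxy & Ryz -> Rxz).
(F1): ✓.
(F2): fails — Rbc and Rce but not Rbe.
(F3): ✓.
(F4): fails — Rw1w3 and Rw3w0 but not Rw1w0.
Valid on: (F1), (F3).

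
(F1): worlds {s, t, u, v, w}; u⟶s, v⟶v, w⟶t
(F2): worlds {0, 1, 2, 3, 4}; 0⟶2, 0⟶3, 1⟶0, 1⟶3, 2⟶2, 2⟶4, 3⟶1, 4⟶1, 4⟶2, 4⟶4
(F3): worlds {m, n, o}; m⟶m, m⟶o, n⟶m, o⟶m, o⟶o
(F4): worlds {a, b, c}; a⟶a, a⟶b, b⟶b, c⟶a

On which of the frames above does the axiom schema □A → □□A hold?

(F1)

The schema corresponds to transitivity: ∀x ∀y ∀z (Rxy ∧ Ryz → Rxz).
(F1): holds.
(F2): fails — R10 and R02 but not R12.
(F3): fails — Rnm and Rmo but not Rno.
(F4): fails — Rca and Rab but not Rcb.
Valid on: (F1).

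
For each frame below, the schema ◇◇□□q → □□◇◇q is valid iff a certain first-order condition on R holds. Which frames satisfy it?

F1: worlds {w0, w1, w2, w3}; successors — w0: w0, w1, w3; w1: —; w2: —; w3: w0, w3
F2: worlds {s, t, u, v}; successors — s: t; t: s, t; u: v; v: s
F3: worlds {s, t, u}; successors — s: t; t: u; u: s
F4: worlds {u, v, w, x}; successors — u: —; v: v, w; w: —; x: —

F2, F3

Frame correspondent (Sahlqvist): ∀x ∀y ∀z ((xR²y ∧ xR²z) → ∃w (yR²w ∧ zR²w)) — i.e. a generalized confluence (Geach) condition.
F1: fails — w0R²w0, w0R²w1 but no w with w0R²w and w1R²w.
F2: satisfies the condition.
F3: satisfies the condition.
F4: fails — vR²v, vR²w but no t with vR²t and wR²t.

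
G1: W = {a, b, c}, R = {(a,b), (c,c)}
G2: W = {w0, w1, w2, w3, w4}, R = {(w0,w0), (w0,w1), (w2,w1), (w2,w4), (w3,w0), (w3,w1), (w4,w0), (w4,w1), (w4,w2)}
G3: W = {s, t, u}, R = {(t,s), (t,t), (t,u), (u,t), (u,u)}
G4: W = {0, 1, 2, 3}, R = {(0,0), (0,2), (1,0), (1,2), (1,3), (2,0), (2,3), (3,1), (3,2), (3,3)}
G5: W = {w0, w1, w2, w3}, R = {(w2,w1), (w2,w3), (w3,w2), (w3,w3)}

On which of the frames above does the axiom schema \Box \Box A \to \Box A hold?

G3, G4

Frame correspondent (Sahlqvist): \forall x \forall y (Rxy \to \exists z (Rxz \wedge Rzy)) — i.e. density.
G1: fails — Rab but no z with Raz and Rzb.
G2: fails — Rw2w4 but no z with Rw2z and Rzw4.
G3: holds.
G4: holds.
G5: fails — Rw2w1 but no z with Rw2z and Rzw1.
Valid on: G3, G4.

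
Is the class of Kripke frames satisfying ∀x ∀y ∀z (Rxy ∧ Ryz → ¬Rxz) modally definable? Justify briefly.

No

If a class were modally definable it would be closed under surjective bounded morphisms (Goldblatt–Thomason).
The 3-cycle (worlds w0,w1,w2 with w0→w1→w2→w0) is intransitive. Mapping every world to a single reflexive point • is a surjective bounded morphism; the reflexive point is not intransitive (R••∧R•• but R••).
So no modal formula (or set of formulas) defines exactly the intransitive frames.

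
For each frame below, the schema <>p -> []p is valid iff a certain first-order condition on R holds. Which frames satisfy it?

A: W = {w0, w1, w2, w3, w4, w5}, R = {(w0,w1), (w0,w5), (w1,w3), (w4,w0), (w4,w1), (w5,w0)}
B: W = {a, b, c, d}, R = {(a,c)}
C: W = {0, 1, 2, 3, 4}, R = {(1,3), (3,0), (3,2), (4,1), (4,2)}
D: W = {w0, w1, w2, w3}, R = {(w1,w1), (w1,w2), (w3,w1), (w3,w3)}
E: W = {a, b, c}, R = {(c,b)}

B, E

This is the axiom for partial functionality; its first-order frame correspondent is forall x forall y forall z (Rxy & Rxz -> y = z).
A: fails — w0 sees both w1 and w5.
B: ✓.
C: fails — 3 sees both 0 and 2.
D: fails — w1 sees both w1 and w2.
E: ✓.
Valid on: B, E.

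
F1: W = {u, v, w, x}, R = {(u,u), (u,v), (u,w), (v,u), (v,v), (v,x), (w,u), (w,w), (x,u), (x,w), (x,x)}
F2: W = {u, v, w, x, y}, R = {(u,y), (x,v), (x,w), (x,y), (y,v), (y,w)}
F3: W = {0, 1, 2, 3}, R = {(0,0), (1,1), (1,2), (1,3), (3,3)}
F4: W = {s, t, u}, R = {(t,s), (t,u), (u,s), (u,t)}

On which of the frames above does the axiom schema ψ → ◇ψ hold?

F1

The schema corresponds to reflexivity: ∀x Rxx.
F1: ✓.
F2: fails — world u does not see itself.
F3: fails — world 2 does not see itself.
F4: fails — world s does not see itself.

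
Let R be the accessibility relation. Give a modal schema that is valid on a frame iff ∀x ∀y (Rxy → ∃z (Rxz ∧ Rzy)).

□□q → □q

A defining formula is □□q → □q (the C4 axiom).
Suppose □□q→□q is valid. Take Rxy and set V(q)={w : xR²w}. Then □□q at x, so □q at x, so q at y, i.e. ∃z(Rxz∧Rzy).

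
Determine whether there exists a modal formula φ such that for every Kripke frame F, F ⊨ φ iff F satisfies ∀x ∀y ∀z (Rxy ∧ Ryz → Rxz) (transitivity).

Yes, by □q → □□q

The condition is transitivity. A defining modal formula is □q → □□q.
Suppose □q→□□q is valid. Take Rxy, Ryz and set V(q)={w : Rxw}. Then □q at x, so □□q at x, so □q at y, so q at z, i.e. Rxz.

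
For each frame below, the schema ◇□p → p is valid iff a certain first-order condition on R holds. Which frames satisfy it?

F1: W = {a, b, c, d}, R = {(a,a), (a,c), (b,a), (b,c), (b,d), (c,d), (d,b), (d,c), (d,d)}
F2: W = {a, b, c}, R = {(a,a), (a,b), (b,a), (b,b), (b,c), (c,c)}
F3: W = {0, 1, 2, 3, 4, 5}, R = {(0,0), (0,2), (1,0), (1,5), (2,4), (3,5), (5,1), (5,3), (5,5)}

The schema corresponds to symmetry: ∀x ∀y (Rxy → Ryx).
F1: fails — Rbc but not Rcb.
F2: fails — Rbc but not Rcb.
F3: fails — R10 but not R01.

none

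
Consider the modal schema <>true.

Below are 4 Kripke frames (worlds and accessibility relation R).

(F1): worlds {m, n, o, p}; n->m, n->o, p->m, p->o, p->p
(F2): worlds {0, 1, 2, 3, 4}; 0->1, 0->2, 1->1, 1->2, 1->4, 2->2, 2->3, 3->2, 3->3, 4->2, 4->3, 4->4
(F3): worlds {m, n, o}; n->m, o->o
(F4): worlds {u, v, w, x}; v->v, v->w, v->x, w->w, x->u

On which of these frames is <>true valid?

This is the axiom for seriality; its first-order frame correspondent is forall x exists y Rxy.
(F1): fails — world m has no successor.
(F2): satisfies the condition.
(F3): fails — world m has no successor.
(F4): fails — world u has no successor.

(F2)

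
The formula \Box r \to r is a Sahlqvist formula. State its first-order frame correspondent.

reflexivity

This is the T axiom.
It corresponds to reflexivity: \forall x Rxx.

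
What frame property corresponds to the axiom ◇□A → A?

Replacing A by ¬A and contraposing gives the equivalent schema A → □◇A.
Suppose A→□◇A is valid. Take Rxy and set V(A)={x}. Then A at x, so □◇A at x, so ◇A at y, so some z with Ryz has A; z=x, i.e. Ryx.

symmetry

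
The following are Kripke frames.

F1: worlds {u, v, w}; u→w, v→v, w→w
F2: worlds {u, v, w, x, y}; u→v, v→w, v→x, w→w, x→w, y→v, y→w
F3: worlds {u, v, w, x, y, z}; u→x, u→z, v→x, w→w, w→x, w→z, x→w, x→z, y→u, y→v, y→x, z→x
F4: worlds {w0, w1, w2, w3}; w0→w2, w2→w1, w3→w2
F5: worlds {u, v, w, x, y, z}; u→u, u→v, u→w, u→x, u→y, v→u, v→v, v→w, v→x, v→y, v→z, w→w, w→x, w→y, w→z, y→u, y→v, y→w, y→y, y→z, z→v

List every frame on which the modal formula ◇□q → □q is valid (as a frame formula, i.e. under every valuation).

F1

The schema corresponds to the Euclidean property: ∀x ∀y ∀z (Rxy ∧ Rxz → Ryz).
F1: holds.
F2: fails — Ruv and Ruv but not Rvv.
F3: fails — Ruz and Ruz but not Rzz.
F4: fails — Rw0w2 and Rw0w2 but not Rw2w2.
F5: fails — Ruy and Rux but not Ryx.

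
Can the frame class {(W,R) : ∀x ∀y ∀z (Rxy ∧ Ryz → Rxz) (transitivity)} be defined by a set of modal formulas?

This is a Sahlqvist condition; the 4 axiom □r → □□r defines it.
Suppose □r→□□r is valid. Take Rxy, Ryz and set V(r)={w : Rxw}. Then □r at x, so □□r at x, so □r at y, so r at z, i.e. Rxz.

Yes, by □r → □□r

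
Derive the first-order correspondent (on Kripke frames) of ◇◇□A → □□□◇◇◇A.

∀x ∀y ∀z ((xR²y ∧ xR³z) → ∃w (yRw ∧ zR³w))

This is a Sahlqvist (Geach-type) schema ◇^2□^1A → □^3◇^3A.
First-order correspondent: ∀x ∀y ∀z ((xR²y ∧ xR³z) → ∃w (yRw ∧ zR³w)).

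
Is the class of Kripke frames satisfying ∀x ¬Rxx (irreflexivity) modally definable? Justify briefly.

Modal frame validity is preserved under surjective bounded morphisms.
The 4-cycle (worlds a,b,c,d with a→b→c→d→a) is irreflexive, and the map sending every world to a single reflexive point • is a surjective bounded morphism (forth: every edge maps to (•,•); back: every world has a successor). So any modal formula valid on the 4-cycle is also valid on the reflexive point, which is not irreflexive.
So the class is not modally definable.

Not definable by any modal formula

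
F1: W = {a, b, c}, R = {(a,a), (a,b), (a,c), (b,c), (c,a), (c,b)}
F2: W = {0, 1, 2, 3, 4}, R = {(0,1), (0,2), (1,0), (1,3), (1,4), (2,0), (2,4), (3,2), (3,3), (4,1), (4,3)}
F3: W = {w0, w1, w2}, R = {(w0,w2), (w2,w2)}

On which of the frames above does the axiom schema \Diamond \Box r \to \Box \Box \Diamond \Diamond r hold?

F3

The schema corresponds to a generalized confluence (Geach) condition: \forall x \forall y \forall z ((xRy \wedge x R^2 z) \to \exists w (yRw \wedge z R^2 w)).
F1: fails — aRb, aR²b but no w with bRw and bR²w.
F2: fails — 3R2, 3R²2 but no w with 2Rw and 2R²w.
F3: satisfies the condition.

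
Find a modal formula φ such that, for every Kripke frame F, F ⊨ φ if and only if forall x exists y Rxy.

□ψ → ◇ψ

A defining formula is □ψ → ◇ψ (the D axiom).
Suppose □ψ→◇ψ is valid. At any x set V(ψ)=W. Then □ψ at x, so ◇ψ at x, so x has a successor.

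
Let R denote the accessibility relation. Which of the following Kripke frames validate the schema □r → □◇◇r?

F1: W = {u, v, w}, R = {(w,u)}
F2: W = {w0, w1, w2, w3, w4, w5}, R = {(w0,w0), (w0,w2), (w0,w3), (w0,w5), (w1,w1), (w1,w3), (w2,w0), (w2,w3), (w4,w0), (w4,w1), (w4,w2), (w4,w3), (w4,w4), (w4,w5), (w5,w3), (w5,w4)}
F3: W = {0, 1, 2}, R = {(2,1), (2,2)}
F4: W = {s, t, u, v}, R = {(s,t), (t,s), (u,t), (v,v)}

This is the axiom for a generalized confluence (Geach) condition; its first-order frame correspondent is ∀x ∀z (xRz → ∃w (xRw ∧ zR²w)).
F1: fails — wRu but no t with wRt and uR²t.
F2: fails — w0Rw3 but no w with w0Rw and w3R²w.
F3: fails — 2R1 but no w with 2Rw and 1R²w.
F4: holds.
Valid on: F4.

F4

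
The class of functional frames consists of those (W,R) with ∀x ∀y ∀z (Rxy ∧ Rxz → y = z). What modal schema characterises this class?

◇q → □q

A defining formula is ◇q → □q (the CD axiom).
Suppose ◇q→□q is valid. Take Rxy, Rxz and set V(q)={y}. Then ◇q at x, so □q at x, so q at z, i.e. z=y.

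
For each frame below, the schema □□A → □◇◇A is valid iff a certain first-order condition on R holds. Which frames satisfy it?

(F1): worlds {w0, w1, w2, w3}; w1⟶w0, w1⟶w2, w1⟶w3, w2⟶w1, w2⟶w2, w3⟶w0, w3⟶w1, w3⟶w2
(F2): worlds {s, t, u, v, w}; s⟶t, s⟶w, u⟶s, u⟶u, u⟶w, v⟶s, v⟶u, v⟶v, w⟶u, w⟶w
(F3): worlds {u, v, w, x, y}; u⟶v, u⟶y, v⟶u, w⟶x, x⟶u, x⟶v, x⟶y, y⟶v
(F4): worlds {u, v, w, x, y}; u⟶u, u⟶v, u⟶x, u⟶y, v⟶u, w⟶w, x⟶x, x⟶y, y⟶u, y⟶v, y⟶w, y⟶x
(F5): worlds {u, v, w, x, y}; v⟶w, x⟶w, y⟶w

Frame correspondent (Sahlqvist): ∀x ∀z (xRz → ∃w (xR²w ∧ zR²w)) — i.e. a generalized confluence (Geach) condition.
(F1): fails — w1Rw0 but no w with w1R²w and w0R²w.
(F2): fails — sRt but no w* with sR²w* and tR²w*.
(F3): fails — yRv but no t with yR²t and vR²t.
(F4): condition met.
(F5): fails — vRw but no t with vR²t and wR²t.

(F4)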